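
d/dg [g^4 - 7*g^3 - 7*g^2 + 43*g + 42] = 4*g^3 - 21*g^2 - 14*g + 43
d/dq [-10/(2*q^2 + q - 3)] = 10*(4*q + 1)/(2*q^2 + q - 3)^2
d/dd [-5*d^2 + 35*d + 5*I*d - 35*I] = -10*d + 35 + 5*I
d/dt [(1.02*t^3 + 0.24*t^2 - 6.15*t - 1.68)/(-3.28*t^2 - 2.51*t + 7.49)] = (-3.3456*t^4 - 5.1204*t^3 + 2.145*t^2 - 7.4256*t - 50.2803)/(10.7584*t^4 + 16.4656*t^3 - 42.8343*t^2 - 37.5998*t + 56.1001)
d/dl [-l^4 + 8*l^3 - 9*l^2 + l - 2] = -4*l^3 + 24*l^2 - 18*l + 1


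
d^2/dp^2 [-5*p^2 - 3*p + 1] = -10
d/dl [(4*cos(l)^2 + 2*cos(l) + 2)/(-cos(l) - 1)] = 4*(cos(l) + 2)*sin(l)*cos(l)/(cos(l) + 1)^2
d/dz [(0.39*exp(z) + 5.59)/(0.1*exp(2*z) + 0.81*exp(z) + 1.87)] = (-(0.2*exp(z) + 0.81)*(0.39*exp(z) + 5.59) + 0.039*exp(2*z) + 0.3159*exp(z) + 0.7293)*exp(z)/(0.1*exp(2*z) + 0.81*exp(z) + 1.87)^2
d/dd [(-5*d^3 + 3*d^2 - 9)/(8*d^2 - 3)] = d*(-40*d^3 + 45*d + 126)/(64*d^4 - 48*d^2 + 9)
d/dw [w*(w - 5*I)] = 2*w - 5*I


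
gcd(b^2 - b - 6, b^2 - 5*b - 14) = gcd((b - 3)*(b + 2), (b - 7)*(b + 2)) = b + 2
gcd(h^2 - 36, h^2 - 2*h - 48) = h + 6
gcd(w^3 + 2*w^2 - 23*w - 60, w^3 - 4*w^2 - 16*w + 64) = w + 4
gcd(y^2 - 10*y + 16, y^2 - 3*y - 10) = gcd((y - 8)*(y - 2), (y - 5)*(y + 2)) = 1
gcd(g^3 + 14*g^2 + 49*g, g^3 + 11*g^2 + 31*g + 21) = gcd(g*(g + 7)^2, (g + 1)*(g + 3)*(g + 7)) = g + 7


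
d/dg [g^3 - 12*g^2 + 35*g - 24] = 3*g^2 - 24*g + 35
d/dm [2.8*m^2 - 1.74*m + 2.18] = 5.6*m - 1.74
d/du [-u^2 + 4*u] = 4 - 2*u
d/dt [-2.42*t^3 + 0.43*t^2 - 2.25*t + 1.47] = -7.26*t^2 + 0.86*t - 2.25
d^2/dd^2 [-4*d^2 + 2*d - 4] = -8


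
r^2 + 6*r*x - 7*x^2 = (r - x)*(r + 7*x)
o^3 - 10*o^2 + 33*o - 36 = (o - 4)*(o - 3)^2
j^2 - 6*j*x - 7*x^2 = (j - 7*x)*(j + x)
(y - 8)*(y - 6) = y^2 - 14*y + 48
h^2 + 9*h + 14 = (h + 2)*(h + 7)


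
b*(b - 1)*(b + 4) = b^3 + 3*b^2 - 4*b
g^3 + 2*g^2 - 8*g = g*(g - 2)*(g + 4)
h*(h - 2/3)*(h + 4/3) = h^3 + 2*h^2/3 - 8*h/9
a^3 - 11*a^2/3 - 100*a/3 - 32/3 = (a - 8)*(a + 1/3)*(a + 4)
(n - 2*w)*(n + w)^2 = n^3 - 3*n*w^2 - 2*w^3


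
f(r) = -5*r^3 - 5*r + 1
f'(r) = -15*r^2 - 5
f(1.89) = -42.21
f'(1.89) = -58.58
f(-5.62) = 916.62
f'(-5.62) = -478.77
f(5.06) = -672.07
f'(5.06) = -389.05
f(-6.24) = 1247.05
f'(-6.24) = -589.06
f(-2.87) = 133.55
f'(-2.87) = -128.55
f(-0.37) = 3.10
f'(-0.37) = -7.05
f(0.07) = 0.65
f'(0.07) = -5.07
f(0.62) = -3.29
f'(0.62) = -10.77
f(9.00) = -3689.00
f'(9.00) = -1220.00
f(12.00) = -8699.00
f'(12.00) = -2165.00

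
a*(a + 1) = a^2 + a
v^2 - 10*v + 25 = (v - 5)^2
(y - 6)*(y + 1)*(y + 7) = y^3 + 2*y^2 - 41*y - 42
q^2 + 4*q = q*(q + 4)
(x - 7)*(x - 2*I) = x^2 - 7*x - 2*I*x + 14*I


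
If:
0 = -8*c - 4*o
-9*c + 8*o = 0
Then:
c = 0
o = 0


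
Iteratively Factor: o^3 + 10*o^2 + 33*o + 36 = (o + 4)*(o^2 + 6*o + 9) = (o + 3)*(o + 4)*(o + 3)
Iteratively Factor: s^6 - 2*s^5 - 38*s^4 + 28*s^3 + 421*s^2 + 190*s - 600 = (s - 5)*(s^5 + 3*s^4 - 23*s^3 - 87*s^2 - 14*s + 120) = (s - 5)*(s + 3)*(s^4 - 23*s^2 - 18*s + 40) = (s - 5)*(s - 1)*(s + 3)*(s^3 + s^2 - 22*s - 40) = (s - 5)*(s - 1)*(s + 3)*(s + 4)*(s^2 - 3*s - 10) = (s - 5)*(s - 1)*(s + 2)*(s + 3)*(s + 4)*(s - 5)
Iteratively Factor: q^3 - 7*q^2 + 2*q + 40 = (q - 4)*(q^2 - 3*q - 10) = (q - 5)*(q - 4)*(q + 2)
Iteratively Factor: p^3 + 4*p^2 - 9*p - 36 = (p + 3)*(p^2 + p - 12) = (p + 3)*(p + 4)*(p - 3)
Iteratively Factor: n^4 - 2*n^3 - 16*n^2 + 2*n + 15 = (n - 1)*(n^3 - n^2 - 17*n - 15) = (n - 5)*(n - 1)*(n^2 + 4*n + 3) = (n - 5)*(n - 1)*(n + 3)*(n + 1)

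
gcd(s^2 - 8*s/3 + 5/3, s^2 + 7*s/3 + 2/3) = 1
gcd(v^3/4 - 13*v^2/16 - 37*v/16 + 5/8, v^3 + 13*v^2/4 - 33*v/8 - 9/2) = 1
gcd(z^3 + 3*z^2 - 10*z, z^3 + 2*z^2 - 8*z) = z^2 - 2*z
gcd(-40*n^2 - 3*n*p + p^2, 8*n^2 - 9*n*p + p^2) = -8*n + p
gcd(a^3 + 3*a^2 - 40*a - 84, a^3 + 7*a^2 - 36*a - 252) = a^2 + a - 42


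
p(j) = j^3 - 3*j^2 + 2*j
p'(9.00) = 191.00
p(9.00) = 504.00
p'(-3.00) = 47.00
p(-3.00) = -60.00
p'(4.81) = 42.55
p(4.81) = 51.50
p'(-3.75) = 66.69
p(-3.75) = -102.42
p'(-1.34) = 15.43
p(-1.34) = -10.47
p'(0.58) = -0.47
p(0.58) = 0.35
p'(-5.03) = 108.08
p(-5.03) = -213.23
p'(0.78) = -0.85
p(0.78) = 0.21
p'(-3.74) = 66.40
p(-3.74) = -101.76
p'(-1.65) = 20.07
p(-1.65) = -15.96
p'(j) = 3*j^2 - 6*j + 2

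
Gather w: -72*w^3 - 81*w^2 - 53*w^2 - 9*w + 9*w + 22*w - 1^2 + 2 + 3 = -72*w^3 - 134*w^2 + 22*w + 4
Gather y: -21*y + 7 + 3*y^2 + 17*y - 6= 3*y^2 - 4*y + 1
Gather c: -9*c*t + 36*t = -9*c*t + 36*t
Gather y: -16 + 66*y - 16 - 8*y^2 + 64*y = -8*y^2 + 130*y - 32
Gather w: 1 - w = 1 - w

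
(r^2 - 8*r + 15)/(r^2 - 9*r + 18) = (r - 5)/(r - 6)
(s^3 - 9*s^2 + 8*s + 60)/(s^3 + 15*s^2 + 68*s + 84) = (s^2 - 11*s + 30)/(s^2 + 13*s + 42)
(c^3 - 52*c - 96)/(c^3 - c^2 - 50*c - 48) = (c + 2)/(c + 1)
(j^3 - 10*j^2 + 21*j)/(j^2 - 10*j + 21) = j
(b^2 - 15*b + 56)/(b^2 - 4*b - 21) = (b - 8)/(b + 3)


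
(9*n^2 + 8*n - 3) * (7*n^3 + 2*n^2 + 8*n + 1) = 63*n^5 + 74*n^4 + 67*n^3 + 67*n^2 - 16*n - 3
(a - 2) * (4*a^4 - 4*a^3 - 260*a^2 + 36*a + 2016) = 4*a^5 - 12*a^4 - 252*a^3 + 556*a^2 + 1944*a - 4032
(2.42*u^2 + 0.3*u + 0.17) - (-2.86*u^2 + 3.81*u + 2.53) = 5.28*u^2 - 3.51*u - 2.36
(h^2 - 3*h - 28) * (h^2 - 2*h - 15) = h^4 - 5*h^3 - 37*h^2 + 101*h + 420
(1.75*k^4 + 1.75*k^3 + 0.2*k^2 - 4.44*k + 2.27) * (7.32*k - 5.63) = 12.81*k^5 + 2.9575*k^4 - 8.3885*k^3 - 33.6268*k^2 + 41.6136*k - 12.7801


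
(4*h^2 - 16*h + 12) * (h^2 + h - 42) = 4*h^4 - 12*h^3 - 172*h^2 + 684*h - 504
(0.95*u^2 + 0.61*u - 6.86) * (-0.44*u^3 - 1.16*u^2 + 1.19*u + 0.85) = -0.418*u^5 - 1.3704*u^4 + 3.4413*u^3 + 9.491*u^2 - 7.6449*u - 5.831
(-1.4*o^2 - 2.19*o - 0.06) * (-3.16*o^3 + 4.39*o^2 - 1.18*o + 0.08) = 4.424*o^5 + 0.774400000000001*o^4 - 7.7725*o^3 + 2.2088*o^2 - 0.1044*o - 0.0048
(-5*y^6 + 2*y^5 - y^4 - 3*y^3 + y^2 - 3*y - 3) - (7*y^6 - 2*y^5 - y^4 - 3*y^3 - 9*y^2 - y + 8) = -12*y^6 + 4*y^5 + 10*y^2 - 2*y - 11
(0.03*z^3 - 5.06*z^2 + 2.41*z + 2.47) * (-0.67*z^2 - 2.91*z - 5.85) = -0.0201*z^5 + 3.3029*z^4 + 12.9344*z^3 + 20.933*z^2 - 21.2862*z - 14.4495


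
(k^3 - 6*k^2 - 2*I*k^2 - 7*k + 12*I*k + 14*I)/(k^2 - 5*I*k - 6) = (k^2 - 6*k - 7)/(k - 3*I)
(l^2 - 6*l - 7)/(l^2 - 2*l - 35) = (l + 1)/(l + 5)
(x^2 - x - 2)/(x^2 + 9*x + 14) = (x^2 - x - 2)/(x^2 + 9*x + 14)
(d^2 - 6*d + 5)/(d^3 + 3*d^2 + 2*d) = (d^2 - 6*d + 5)/(d*(d^2 + 3*d + 2))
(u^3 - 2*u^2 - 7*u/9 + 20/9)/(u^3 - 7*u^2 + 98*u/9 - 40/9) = (3*u^2 - 2*u - 5)/(3*u^2 - 17*u + 10)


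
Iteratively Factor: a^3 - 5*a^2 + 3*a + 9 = (a + 1)*(a^2 - 6*a + 9) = (a - 3)*(a + 1)*(a - 3)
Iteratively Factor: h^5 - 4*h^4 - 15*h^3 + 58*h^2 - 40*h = (h - 1)*(h^4 - 3*h^3 - 18*h^2 + 40*h) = (h - 5)*(h - 1)*(h^3 + 2*h^2 - 8*h) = (h - 5)*(h - 2)*(h - 1)*(h^2 + 4*h) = h*(h - 5)*(h - 2)*(h - 1)*(h + 4)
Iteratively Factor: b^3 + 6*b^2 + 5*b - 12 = (b + 3)*(b^2 + 3*b - 4) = (b + 3)*(b + 4)*(b - 1)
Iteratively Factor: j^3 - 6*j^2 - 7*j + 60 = (j - 5)*(j^2 - j - 12) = (j - 5)*(j - 4)*(j + 3)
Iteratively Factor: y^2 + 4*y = (y)*(y + 4)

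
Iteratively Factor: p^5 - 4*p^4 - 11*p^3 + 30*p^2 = (p - 2)*(p^4 - 2*p^3 - 15*p^2) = p*(p - 2)*(p^3 - 2*p^2 - 15*p) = p*(p - 5)*(p - 2)*(p^2 + 3*p) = p^2*(p - 5)*(p - 2)*(p + 3)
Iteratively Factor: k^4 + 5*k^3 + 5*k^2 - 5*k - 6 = (k + 1)*(k^3 + 4*k^2 + k - 6) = (k + 1)*(k + 3)*(k^2 + k - 2) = (k + 1)*(k + 2)*(k + 3)*(k - 1)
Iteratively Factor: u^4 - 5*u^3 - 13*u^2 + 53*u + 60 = (u - 5)*(u^3 - 13*u - 12) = (u - 5)*(u + 1)*(u^2 - u - 12) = (u - 5)*(u - 4)*(u + 1)*(u + 3)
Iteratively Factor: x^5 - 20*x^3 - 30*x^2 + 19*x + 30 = (x + 2)*(x^4 - 2*x^3 - 16*x^2 + 2*x + 15) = (x + 2)*(x + 3)*(x^3 - 5*x^2 - x + 5) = (x + 1)*(x + 2)*(x + 3)*(x^2 - 6*x + 5) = (x - 1)*(x + 1)*(x + 2)*(x + 3)*(x - 5)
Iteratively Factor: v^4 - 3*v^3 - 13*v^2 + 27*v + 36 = (v - 3)*(v^3 - 13*v - 12) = (v - 3)*(v + 3)*(v^2 - 3*v - 4) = (v - 3)*(v + 1)*(v + 3)*(v - 4)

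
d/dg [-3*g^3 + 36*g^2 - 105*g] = -9*g^2 + 72*g - 105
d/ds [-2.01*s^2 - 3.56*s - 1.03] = -4.02*s - 3.56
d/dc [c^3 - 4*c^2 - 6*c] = 3*c^2 - 8*c - 6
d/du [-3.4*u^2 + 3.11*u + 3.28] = 3.11 - 6.8*u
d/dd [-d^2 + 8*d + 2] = 8 - 2*d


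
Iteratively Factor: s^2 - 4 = (s - 2)*(s + 2)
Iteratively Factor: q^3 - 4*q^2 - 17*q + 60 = (q + 4)*(q^2 - 8*q + 15) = (q - 3)*(q + 4)*(q - 5)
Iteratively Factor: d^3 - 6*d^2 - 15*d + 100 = (d + 4)*(d^2 - 10*d + 25) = (d - 5)*(d + 4)*(d - 5)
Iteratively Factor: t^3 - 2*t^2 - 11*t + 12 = (t - 1)*(t^2 - t - 12) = (t - 4)*(t - 1)*(t + 3)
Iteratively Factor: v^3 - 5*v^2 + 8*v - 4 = (v - 2)*(v^2 - 3*v + 2) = (v - 2)^2*(v - 1)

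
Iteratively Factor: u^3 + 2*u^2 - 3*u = (u + 3)*(u^2 - u) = u*(u + 3)*(u - 1)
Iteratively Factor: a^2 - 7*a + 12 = (a - 4)*(a - 3)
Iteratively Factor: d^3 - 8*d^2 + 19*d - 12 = (d - 4)*(d^2 - 4*d + 3) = (d - 4)*(d - 1)*(d - 3)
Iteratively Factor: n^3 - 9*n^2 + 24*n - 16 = (n - 1)*(n^2 - 8*n + 16) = (n - 4)*(n - 1)*(n - 4)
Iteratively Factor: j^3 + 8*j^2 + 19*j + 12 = (j + 1)*(j^2 + 7*j + 12) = (j + 1)*(j + 3)*(j + 4)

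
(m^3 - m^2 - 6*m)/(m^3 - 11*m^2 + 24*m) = (m + 2)/(m - 8)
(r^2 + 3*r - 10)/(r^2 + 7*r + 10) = (r - 2)/(r + 2)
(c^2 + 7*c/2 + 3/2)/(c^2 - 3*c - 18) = (c + 1/2)/(c - 6)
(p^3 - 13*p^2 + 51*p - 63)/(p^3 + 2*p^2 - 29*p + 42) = (p^2 - 10*p + 21)/(p^2 + 5*p - 14)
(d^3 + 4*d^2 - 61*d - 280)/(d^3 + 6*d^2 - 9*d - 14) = (d^2 - 3*d - 40)/(d^2 - d - 2)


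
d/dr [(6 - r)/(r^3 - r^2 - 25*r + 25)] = (-r^3 + r^2 + 25*r - (r - 6)*(-3*r^2 + 2*r + 25) - 25)/(r^3 - r^2 - 25*r + 25)^2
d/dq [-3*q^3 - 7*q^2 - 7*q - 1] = -9*q^2 - 14*q - 7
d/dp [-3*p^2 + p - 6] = 1 - 6*p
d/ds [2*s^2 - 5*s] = 4*s - 5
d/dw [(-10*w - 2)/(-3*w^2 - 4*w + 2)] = 2*(-15*w^2 - 6*w - 14)/(9*w^4 + 24*w^3 + 4*w^2 - 16*w + 4)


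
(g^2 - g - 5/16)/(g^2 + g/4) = (g - 5/4)/g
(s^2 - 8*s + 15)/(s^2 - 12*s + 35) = (s - 3)/(s - 7)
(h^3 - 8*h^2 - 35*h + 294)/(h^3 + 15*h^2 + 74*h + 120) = (h^2 - 14*h + 49)/(h^2 + 9*h + 20)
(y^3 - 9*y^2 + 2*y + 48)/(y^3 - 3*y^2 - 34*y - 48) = (y - 3)/(y + 3)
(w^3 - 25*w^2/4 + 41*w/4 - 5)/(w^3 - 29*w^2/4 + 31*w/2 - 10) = (w - 1)/(w - 2)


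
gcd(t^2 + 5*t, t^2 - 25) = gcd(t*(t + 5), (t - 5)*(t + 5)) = t + 5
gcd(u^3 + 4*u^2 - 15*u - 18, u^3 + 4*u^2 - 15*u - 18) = u^3 + 4*u^2 - 15*u - 18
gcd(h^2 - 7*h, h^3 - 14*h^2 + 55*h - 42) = h - 7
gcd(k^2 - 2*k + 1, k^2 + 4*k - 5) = k - 1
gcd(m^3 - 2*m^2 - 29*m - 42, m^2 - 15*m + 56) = m - 7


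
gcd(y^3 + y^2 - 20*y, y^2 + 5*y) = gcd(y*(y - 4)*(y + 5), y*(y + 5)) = y^2 + 5*y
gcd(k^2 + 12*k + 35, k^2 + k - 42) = k + 7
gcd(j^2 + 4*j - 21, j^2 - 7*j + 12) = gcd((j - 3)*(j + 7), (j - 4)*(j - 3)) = j - 3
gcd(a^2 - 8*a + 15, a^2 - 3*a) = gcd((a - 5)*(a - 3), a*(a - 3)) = a - 3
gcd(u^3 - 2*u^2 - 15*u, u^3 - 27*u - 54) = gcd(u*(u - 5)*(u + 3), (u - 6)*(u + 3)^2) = u + 3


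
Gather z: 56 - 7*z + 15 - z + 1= 72 - 8*z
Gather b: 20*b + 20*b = 40*b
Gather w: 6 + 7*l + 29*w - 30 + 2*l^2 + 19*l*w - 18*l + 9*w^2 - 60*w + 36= 2*l^2 - 11*l + 9*w^2 + w*(19*l - 31) + 12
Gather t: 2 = 2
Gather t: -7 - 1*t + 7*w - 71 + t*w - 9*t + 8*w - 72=t*(w - 10) + 15*w - 150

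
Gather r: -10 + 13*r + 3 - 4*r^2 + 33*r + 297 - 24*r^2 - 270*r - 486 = -28*r^2 - 224*r - 196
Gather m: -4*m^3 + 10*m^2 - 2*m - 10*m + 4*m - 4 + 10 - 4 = -4*m^3 + 10*m^2 - 8*m + 2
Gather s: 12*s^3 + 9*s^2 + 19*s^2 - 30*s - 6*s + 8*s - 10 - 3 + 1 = 12*s^3 + 28*s^2 - 28*s - 12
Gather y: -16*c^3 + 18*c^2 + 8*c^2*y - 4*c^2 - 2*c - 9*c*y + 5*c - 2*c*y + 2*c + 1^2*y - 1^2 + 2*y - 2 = -16*c^3 + 14*c^2 + 5*c + y*(8*c^2 - 11*c + 3) - 3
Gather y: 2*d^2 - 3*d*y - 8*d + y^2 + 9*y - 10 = 2*d^2 - 8*d + y^2 + y*(9 - 3*d) - 10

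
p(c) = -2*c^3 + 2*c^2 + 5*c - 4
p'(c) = -6*c^2 + 4*c + 5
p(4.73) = -147.25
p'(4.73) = -110.32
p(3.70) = -59.43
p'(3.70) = -62.34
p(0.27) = -2.54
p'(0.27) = 5.64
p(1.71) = 0.40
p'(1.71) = -5.70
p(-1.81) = 5.36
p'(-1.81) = -21.90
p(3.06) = -27.28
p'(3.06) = -38.94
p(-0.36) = -5.45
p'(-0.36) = 2.78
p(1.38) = 1.45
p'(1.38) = -0.91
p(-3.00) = 53.00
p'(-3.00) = -61.00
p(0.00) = -4.00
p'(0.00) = 5.00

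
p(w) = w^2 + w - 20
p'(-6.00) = -11.00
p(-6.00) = 10.00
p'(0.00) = 1.00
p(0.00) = -20.00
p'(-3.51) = -6.02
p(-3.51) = -11.19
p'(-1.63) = -2.26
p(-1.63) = -18.97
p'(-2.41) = -3.82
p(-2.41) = -16.60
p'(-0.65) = -0.30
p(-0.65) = -20.23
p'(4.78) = 10.56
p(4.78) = 7.63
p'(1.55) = 4.10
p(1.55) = -16.05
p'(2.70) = 6.40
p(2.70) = -10.01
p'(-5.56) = -10.12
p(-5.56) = 5.35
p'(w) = 2*w + 1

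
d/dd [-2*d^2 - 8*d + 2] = -4*d - 8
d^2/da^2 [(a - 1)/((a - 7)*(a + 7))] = 2*(a^3 - 3*a^2 + 147*a - 49)/(a^6 - 147*a^4 + 7203*a^2 - 117649)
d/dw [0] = 0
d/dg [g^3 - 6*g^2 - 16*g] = 3*g^2 - 12*g - 16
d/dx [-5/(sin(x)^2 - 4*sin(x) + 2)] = 10*(sin(x) - 2)*cos(x)/(sin(x)^2 - 4*sin(x) + 2)^2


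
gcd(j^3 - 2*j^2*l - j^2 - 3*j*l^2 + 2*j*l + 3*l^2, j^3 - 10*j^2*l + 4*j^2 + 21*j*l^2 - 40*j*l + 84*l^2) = j - 3*l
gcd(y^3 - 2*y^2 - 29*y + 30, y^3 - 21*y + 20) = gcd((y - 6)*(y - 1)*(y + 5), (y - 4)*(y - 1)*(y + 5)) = y^2 + 4*y - 5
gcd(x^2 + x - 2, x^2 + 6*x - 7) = x - 1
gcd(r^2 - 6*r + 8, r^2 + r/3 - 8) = 1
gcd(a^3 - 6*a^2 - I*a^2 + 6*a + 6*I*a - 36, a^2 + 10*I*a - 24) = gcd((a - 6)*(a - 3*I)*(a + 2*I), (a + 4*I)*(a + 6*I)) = 1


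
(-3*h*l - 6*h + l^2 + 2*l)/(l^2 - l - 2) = (3*h*l + 6*h - l^2 - 2*l)/(-l^2 + l + 2)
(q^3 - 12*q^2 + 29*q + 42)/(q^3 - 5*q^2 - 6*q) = (q - 7)/q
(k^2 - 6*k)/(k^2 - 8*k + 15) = k*(k - 6)/(k^2 - 8*k + 15)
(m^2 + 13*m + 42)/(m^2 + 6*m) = (m + 7)/m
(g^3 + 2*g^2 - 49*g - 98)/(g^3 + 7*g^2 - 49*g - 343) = (g + 2)/(g + 7)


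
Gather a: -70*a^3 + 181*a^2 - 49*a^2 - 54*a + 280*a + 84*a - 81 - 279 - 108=-70*a^3 + 132*a^2 + 310*a - 468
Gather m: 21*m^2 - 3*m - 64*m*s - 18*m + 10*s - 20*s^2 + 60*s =21*m^2 + m*(-64*s - 21) - 20*s^2 + 70*s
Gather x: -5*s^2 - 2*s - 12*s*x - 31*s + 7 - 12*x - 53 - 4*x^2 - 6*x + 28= -5*s^2 - 33*s - 4*x^2 + x*(-12*s - 18) - 18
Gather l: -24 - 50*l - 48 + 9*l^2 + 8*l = 9*l^2 - 42*l - 72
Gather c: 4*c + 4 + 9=4*c + 13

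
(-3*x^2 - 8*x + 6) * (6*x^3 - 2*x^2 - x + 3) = -18*x^5 - 42*x^4 + 55*x^3 - 13*x^2 - 30*x + 18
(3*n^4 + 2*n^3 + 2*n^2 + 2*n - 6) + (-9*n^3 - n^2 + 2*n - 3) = 3*n^4 - 7*n^3 + n^2 + 4*n - 9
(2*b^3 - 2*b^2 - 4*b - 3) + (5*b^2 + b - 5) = 2*b^3 + 3*b^2 - 3*b - 8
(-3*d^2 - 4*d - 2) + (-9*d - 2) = -3*d^2 - 13*d - 4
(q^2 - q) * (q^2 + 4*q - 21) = q^4 + 3*q^3 - 25*q^2 + 21*q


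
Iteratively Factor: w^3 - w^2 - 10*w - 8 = (w + 2)*(w^2 - 3*w - 4) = (w - 4)*(w + 2)*(w + 1)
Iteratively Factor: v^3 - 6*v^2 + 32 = (v - 4)*(v^2 - 2*v - 8) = (v - 4)*(v + 2)*(v - 4)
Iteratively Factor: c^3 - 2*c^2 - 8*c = (c)*(c^2 - 2*c - 8) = c*(c - 4)*(c + 2)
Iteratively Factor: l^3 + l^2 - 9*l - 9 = (l + 1)*(l^2 - 9) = (l - 3)*(l + 1)*(l + 3)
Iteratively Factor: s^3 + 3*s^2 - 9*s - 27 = (s + 3)*(s^2 - 9) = (s + 3)^2*(s - 3)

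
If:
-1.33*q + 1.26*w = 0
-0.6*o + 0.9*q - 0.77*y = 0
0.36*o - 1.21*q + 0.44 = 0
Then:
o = 0.985074626865672 - 2.31766169154229*y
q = 0.656716417910448 - 0.68955223880597*y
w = 0.693200663349917 - 0.727860696517413*y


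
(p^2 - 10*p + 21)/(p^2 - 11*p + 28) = (p - 3)/(p - 4)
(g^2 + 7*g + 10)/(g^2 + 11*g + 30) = (g + 2)/(g + 6)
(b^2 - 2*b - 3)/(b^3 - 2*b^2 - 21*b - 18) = (b - 3)/(b^2 - 3*b - 18)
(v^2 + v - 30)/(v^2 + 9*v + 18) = (v - 5)/(v + 3)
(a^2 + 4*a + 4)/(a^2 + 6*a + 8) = (a + 2)/(a + 4)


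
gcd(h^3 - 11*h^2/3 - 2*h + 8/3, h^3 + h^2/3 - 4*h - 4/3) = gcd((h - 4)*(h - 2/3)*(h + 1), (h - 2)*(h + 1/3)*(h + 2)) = 1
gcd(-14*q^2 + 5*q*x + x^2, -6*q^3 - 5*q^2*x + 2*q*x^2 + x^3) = -2*q + x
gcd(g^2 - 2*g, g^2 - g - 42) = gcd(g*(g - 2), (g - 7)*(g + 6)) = 1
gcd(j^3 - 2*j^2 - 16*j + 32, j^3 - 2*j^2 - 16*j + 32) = j^3 - 2*j^2 - 16*j + 32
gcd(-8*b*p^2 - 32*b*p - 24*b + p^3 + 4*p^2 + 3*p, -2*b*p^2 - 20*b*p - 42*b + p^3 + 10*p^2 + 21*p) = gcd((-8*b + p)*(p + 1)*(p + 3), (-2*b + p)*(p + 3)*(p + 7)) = p + 3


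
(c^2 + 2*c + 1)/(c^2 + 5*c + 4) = (c + 1)/(c + 4)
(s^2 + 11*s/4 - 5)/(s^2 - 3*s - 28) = (s - 5/4)/(s - 7)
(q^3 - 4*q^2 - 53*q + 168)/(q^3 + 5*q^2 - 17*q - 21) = (q - 8)/(q + 1)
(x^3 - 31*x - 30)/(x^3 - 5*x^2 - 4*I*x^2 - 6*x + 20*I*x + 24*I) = (x + 5)/(x - 4*I)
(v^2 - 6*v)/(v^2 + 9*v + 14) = v*(v - 6)/(v^2 + 9*v + 14)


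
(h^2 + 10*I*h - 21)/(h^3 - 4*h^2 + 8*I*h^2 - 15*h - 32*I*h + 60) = (h + 7*I)/(h^2 + h*(-4 + 5*I) - 20*I)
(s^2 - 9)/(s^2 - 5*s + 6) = (s + 3)/(s - 2)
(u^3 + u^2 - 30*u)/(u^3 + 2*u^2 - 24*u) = (u - 5)/(u - 4)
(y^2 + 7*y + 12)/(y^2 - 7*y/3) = 3*(y^2 + 7*y + 12)/(y*(3*y - 7))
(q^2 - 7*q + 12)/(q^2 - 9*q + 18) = (q - 4)/(q - 6)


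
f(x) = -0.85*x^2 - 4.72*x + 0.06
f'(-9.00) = 10.58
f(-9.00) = -26.31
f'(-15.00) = 20.78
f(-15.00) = -120.39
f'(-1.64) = -1.93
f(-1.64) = 5.51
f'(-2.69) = -0.15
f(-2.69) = 6.61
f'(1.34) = -7.00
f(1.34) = -7.79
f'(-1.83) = -1.61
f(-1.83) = 5.85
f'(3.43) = -10.55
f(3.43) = -26.13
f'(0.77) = -6.03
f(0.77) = -4.08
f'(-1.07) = -2.90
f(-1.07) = 4.14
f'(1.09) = -6.57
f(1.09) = -6.09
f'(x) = -1.7*x - 4.72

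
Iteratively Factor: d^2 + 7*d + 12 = (d + 4)*(d + 3)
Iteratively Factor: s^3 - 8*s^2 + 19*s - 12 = (s - 1)*(s^2 - 7*s + 12) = (s - 4)*(s - 1)*(s - 3)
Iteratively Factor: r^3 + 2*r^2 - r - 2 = (r + 1)*(r^2 + r - 2) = (r + 1)*(r + 2)*(r - 1)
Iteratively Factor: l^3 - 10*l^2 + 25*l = (l)*(l^2 - 10*l + 25) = l*(l - 5)*(l - 5)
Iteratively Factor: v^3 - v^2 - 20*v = (v + 4)*(v^2 - 5*v) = v*(v + 4)*(v - 5)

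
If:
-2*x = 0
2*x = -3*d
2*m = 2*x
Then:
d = 0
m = 0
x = 0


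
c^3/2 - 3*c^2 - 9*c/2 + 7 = (c/2 + 1)*(c - 7)*(c - 1)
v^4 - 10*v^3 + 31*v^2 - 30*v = v*(v - 5)*(v - 3)*(v - 2)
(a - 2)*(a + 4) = a^2 + 2*a - 8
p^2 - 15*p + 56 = (p - 8)*(p - 7)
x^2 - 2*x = x*(x - 2)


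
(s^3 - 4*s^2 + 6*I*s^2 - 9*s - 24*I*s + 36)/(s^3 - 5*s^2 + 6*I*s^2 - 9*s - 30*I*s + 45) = (s - 4)/(s - 5)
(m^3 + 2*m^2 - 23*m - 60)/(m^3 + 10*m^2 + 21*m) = (m^2 - m - 20)/(m*(m + 7))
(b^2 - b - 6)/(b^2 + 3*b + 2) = (b - 3)/(b + 1)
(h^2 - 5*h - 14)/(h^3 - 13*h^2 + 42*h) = (h + 2)/(h*(h - 6))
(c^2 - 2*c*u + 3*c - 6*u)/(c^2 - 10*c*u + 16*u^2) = (-c - 3)/(-c + 8*u)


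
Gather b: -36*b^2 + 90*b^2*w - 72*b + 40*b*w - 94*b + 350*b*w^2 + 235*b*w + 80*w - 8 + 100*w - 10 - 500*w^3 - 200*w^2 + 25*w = b^2*(90*w - 36) + b*(350*w^2 + 275*w - 166) - 500*w^3 - 200*w^2 + 205*w - 18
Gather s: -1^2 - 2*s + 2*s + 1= 0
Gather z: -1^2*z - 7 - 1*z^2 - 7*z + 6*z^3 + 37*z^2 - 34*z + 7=6*z^3 + 36*z^2 - 42*z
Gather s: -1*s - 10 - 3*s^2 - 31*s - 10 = -3*s^2 - 32*s - 20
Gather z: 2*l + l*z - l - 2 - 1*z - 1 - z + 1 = l + z*(l - 2) - 2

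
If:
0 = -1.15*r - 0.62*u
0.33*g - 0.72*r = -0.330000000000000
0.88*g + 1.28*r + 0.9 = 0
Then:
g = -1.01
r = -0.01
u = 0.01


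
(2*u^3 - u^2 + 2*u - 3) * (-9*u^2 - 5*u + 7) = -18*u^5 - u^4 + u^3 + 10*u^2 + 29*u - 21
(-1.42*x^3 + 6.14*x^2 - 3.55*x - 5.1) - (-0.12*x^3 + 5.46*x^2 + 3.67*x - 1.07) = -1.3*x^3 + 0.68*x^2 - 7.22*x - 4.03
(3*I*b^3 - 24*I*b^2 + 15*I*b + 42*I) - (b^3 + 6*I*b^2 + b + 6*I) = -b^3 + 3*I*b^3 - 30*I*b^2 - b + 15*I*b + 36*I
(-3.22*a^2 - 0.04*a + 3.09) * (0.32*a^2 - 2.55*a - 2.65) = -1.0304*a^4 + 8.1982*a^3 + 9.6238*a^2 - 7.7735*a - 8.1885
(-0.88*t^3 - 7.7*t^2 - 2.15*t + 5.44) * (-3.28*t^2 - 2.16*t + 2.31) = 2.8864*t^5 + 27.1568*t^4 + 21.6512*t^3 - 30.9862*t^2 - 16.7169*t + 12.5664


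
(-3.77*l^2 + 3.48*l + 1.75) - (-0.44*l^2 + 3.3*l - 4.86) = -3.33*l^2 + 0.18*l + 6.61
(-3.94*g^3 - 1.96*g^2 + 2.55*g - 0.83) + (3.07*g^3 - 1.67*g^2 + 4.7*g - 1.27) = -0.87*g^3 - 3.63*g^2 + 7.25*g - 2.1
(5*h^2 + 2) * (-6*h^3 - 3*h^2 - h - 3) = -30*h^5 - 15*h^4 - 17*h^3 - 21*h^2 - 2*h - 6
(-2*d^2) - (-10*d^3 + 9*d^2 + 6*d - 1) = 10*d^3 - 11*d^2 - 6*d + 1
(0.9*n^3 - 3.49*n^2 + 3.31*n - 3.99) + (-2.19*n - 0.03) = 0.9*n^3 - 3.49*n^2 + 1.12*n - 4.02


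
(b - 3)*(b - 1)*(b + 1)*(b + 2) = b^4 - b^3 - 7*b^2 + b + 6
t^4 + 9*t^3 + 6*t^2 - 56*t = t*(t - 2)*(t + 4)*(t + 7)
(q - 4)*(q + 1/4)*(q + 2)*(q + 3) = q^4 + 5*q^3/4 - 55*q^2/4 - 55*q/2 - 6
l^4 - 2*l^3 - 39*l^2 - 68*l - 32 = (l - 8)*(l + 1)^2*(l + 4)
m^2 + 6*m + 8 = (m + 2)*(m + 4)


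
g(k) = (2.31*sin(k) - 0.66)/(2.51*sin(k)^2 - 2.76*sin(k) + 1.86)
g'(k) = (-5.02*sin(k)*cos(k) + 2.76*cos(k))*(2.31*sin(k) - 0.66)/(2.51*sin(k)^2 - 2.76*sin(k) + 1.86)^2 + 2.31*cos(k)/(2.51*sin(k)^2 - 2.76*sin(k) + 1.86) = (-5.7981*sin(k)^2 + 3.3132*sin(k) + 2.475)*cos(k)/(6.3001*sin(k)^4 - 13.8552*sin(k)^3 + 16.9548*sin(k)^2 - 10.2672*sin(k) + 3.4596)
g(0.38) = 0.17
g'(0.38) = 1.93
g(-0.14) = -0.43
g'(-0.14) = 0.36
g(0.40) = 0.21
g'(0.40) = 1.96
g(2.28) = 0.90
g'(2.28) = -0.73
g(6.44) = -0.20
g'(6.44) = 1.27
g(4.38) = -0.42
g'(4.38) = 0.04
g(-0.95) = -0.44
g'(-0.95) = -0.07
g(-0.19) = -0.44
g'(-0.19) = 0.26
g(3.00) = -0.22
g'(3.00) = -1.21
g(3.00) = -0.22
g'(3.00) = -1.21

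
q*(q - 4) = q^2 - 4*q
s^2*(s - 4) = s^3 - 4*s^2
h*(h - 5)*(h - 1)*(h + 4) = h^4 - 2*h^3 - 19*h^2 + 20*h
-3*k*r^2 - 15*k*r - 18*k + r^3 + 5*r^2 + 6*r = (-3*k + r)*(r + 2)*(r + 3)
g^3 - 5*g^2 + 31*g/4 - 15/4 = (g - 5/2)*(g - 3/2)*(g - 1)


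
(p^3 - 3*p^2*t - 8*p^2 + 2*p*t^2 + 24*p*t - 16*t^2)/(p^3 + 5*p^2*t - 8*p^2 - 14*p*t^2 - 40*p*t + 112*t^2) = (p - t)/(p + 7*t)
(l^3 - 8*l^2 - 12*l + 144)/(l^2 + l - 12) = (l^2 - 12*l + 36)/(l - 3)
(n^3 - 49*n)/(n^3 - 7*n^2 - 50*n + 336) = n*(n - 7)/(n^2 - 14*n + 48)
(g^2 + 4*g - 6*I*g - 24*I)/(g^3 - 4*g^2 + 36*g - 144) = (g + 4)/(g^2 + g*(-4 + 6*I) - 24*I)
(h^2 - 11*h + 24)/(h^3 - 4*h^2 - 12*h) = (-h^2 + 11*h - 24)/(h*(-h^2 + 4*h + 12))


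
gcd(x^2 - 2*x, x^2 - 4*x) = x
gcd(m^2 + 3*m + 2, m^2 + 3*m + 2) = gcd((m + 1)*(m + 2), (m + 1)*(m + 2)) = m^2 + 3*m + 2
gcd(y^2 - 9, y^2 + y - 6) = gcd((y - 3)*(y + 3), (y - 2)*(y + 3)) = y + 3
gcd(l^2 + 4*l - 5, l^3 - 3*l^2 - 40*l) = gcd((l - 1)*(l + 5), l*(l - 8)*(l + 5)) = l + 5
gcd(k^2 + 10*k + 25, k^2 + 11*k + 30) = k + 5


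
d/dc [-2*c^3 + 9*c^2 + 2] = 6*c*(3 - c)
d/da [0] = 0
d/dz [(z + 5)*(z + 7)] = 2*z + 12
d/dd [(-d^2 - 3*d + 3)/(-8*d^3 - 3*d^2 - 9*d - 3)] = 4*(-2*d^4 - 12*d^3 + 18*d^2 + 6*d + 9)/(64*d^6 + 48*d^5 + 153*d^4 + 102*d^3 + 99*d^2 + 54*d + 9)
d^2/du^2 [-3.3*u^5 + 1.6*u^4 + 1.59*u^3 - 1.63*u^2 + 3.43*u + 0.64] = -66.0*u^3 + 19.2*u^2 + 9.54*u - 3.26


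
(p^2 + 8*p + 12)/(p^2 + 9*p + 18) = (p + 2)/(p + 3)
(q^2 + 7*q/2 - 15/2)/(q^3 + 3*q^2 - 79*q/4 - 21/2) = 2*(2*q^2 + 7*q - 15)/(4*q^3 + 12*q^2 - 79*q - 42)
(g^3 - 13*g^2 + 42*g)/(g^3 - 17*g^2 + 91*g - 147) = g*(g - 6)/(g^2 - 10*g + 21)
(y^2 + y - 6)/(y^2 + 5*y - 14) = (y + 3)/(y + 7)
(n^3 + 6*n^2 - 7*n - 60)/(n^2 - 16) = (n^2 + 2*n - 15)/(n - 4)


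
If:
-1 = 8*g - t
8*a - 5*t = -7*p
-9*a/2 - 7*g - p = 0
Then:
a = 49/188 - 89*t/188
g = t/8 - 1/8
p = 59*t/47 - 14/47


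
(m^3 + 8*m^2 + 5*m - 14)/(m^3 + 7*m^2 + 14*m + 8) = (m^2 + 6*m - 7)/(m^2 + 5*m + 4)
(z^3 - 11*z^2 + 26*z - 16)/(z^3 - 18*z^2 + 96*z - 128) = (z - 1)/(z - 8)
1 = 1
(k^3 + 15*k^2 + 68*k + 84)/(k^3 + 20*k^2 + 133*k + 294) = (k + 2)/(k + 7)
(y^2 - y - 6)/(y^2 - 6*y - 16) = (y - 3)/(y - 8)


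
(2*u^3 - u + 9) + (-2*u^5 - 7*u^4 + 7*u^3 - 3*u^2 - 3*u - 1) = -2*u^5 - 7*u^4 + 9*u^3 - 3*u^2 - 4*u + 8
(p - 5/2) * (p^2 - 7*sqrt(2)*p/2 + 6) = p^3 - 7*sqrt(2)*p^2/2 - 5*p^2/2 + 6*p + 35*sqrt(2)*p/4 - 15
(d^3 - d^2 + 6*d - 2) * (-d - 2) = -d^4 - d^3 - 4*d^2 - 10*d + 4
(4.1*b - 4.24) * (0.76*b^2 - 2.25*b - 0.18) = 3.116*b^3 - 12.4474*b^2 + 8.802*b + 0.7632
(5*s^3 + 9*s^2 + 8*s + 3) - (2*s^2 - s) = 5*s^3 + 7*s^2 + 9*s + 3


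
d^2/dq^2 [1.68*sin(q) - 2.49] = -1.68*sin(q)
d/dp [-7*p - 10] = -7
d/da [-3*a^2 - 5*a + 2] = -6*a - 5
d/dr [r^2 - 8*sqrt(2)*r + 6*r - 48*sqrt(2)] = 2*r - 8*sqrt(2) + 6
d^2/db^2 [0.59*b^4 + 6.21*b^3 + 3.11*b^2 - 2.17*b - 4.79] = 7.08*b^2 + 37.26*b + 6.22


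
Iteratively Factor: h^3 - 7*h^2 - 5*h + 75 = (h - 5)*(h^2 - 2*h - 15) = (h - 5)*(h + 3)*(h - 5)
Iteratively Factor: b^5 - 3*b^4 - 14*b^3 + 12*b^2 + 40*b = (b - 2)*(b^4 - b^3 - 16*b^2 - 20*b) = b*(b - 2)*(b^3 - b^2 - 16*b - 20) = b*(b - 2)*(b + 2)*(b^2 - 3*b - 10) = b*(b - 5)*(b - 2)*(b + 2)*(b + 2)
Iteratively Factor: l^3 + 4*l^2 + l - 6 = (l + 3)*(l^2 + l - 2) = (l + 2)*(l + 3)*(l - 1)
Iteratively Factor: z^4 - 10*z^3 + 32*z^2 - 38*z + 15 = (z - 5)*(z^3 - 5*z^2 + 7*z - 3) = (z - 5)*(z - 3)*(z^2 - 2*z + 1) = (z - 5)*(z - 3)*(z - 1)*(z - 1)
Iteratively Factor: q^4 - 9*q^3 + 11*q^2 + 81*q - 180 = (q + 3)*(q^3 - 12*q^2 + 47*q - 60) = (q - 4)*(q + 3)*(q^2 - 8*q + 15) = (q - 5)*(q - 4)*(q + 3)*(q - 3)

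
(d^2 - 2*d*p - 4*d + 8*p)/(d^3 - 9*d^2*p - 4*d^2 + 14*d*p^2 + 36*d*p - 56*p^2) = 1/(d - 7*p)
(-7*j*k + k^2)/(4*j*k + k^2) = (-7*j + k)/(4*j + k)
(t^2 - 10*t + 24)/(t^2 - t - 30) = (t - 4)/(t + 5)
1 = 1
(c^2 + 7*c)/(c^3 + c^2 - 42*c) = 1/(c - 6)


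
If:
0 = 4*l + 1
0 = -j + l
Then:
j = -1/4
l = -1/4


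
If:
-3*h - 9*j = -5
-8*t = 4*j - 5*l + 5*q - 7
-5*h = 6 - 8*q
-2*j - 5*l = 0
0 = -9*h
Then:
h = 0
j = 5/9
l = -2/9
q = 3/4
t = -1/96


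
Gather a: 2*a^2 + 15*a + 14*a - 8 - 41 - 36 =2*a^2 + 29*a - 85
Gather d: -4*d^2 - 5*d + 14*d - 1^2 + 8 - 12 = -4*d^2 + 9*d - 5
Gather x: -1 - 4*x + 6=5 - 4*x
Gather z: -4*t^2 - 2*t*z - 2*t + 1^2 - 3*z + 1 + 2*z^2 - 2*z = -4*t^2 - 2*t + 2*z^2 + z*(-2*t - 5) + 2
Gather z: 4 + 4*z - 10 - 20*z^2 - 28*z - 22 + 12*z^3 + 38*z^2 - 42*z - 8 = 12*z^3 + 18*z^2 - 66*z - 36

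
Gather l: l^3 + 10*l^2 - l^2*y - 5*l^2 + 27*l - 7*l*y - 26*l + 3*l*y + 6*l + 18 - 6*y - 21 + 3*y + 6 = l^3 + l^2*(5 - y) + l*(7 - 4*y) - 3*y + 3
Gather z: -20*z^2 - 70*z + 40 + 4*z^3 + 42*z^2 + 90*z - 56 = 4*z^3 + 22*z^2 + 20*z - 16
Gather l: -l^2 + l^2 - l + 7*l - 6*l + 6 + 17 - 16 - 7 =0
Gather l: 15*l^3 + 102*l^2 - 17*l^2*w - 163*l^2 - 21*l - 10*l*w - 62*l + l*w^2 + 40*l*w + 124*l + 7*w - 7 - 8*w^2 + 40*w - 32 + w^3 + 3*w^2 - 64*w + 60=15*l^3 + l^2*(-17*w - 61) + l*(w^2 + 30*w + 41) + w^3 - 5*w^2 - 17*w + 21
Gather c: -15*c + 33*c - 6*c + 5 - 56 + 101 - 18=12*c + 32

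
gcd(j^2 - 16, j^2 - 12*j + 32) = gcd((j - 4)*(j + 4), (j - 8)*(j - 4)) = j - 4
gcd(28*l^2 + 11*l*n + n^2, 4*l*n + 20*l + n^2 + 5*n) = 4*l + n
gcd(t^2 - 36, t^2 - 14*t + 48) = t - 6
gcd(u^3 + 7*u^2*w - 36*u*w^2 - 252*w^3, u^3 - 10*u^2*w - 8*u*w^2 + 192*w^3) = u - 6*w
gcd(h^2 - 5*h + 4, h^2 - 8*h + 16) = h - 4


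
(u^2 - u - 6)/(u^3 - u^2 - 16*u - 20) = (u - 3)/(u^2 - 3*u - 10)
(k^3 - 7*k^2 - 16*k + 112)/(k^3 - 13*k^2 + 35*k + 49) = (k^2 - 16)/(k^2 - 6*k - 7)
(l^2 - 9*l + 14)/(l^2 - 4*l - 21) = (l - 2)/(l + 3)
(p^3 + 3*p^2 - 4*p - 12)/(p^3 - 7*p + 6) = (p + 2)/(p - 1)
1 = 1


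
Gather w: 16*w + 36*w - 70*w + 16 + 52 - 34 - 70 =-18*w - 36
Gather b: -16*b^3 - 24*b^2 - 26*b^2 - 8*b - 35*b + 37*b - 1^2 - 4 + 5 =-16*b^3 - 50*b^2 - 6*b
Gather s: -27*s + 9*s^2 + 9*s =9*s^2 - 18*s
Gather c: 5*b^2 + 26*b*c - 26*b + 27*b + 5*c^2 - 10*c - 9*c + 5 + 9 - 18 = 5*b^2 + b + 5*c^2 + c*(26*b - 19) - 4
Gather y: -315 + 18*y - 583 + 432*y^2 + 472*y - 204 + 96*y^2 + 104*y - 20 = 528*y^2 + 594*y - 1122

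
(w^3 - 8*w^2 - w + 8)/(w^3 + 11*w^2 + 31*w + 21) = (w^2 - 9*w + 8)/(w^2 + 10*w + 21)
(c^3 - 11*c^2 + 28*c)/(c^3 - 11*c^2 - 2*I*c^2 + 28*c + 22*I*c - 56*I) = c/(c - 2*I)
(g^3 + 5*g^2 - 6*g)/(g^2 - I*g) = (g^2 + 5*g - 6)/(g - I)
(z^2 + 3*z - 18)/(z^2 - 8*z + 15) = (z + 6)/(z - 5)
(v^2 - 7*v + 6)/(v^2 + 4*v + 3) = (v^2 - 7*v + 6)/(v^2 + 4*v + 3)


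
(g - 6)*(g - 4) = g^2 - 10*g + 24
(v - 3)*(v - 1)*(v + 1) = v^3 - 3*v^2 - v + 3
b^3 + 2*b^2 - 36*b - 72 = (b - 6)*(b + 2)*(b + 6)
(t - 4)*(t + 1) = t^2 - 3*t - 4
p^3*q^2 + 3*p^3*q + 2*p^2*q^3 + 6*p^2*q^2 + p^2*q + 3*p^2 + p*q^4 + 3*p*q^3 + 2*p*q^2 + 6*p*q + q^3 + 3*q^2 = (p + q)^2*(q + 3)*(p*q + 1)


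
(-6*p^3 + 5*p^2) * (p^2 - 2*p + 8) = -6*p^5 + 17*p^4 - 58*p^3 + 40*p^2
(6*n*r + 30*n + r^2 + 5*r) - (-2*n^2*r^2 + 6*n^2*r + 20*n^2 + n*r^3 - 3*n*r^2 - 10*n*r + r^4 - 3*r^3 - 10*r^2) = 2*n^2*r^2 - 6*n^2*r - 20*n^2 - n*r^3 + 3*n*r^2 + 16*n*r + 30*n - r^4 + 3*r^3 + 11*r^2 + 5*r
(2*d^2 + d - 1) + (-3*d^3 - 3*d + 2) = -3*d^3 + 2*d^2 - 2*d + 1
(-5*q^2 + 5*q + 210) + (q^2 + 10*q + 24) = -4*q^2 + 15*q + 234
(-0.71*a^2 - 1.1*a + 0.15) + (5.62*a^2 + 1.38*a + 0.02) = 4.91*a^2 + 0.28*a + 0.17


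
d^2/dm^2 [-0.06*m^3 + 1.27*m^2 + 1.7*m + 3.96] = 2.54 - 0.36*m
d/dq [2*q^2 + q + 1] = 4*q + 1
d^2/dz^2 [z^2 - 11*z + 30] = 2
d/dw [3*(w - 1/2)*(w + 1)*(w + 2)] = 9*w^2 + 15*w + 3/2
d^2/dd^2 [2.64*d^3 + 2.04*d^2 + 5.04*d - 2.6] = 15.84*d + 4.08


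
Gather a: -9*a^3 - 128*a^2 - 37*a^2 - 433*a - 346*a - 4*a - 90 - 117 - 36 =-9*a^3 - 165*a^2 - 783*a - 243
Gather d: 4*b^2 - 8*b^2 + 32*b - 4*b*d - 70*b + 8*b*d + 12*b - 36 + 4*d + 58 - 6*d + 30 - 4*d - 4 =-4*b^2 - 26*b + d*(4*b - 6) + 48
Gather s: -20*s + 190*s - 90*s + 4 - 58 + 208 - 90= 80*s + 64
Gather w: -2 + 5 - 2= 1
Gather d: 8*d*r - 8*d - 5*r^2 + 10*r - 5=d*(8*r - 8) - 5*r^2 + 10*r - 5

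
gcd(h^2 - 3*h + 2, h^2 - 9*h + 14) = h - 2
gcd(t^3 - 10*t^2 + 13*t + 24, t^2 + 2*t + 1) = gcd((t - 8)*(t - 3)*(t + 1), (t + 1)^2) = t + 1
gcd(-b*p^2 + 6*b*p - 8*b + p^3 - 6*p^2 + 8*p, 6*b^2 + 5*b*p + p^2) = 1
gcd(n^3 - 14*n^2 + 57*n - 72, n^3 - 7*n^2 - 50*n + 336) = n - 8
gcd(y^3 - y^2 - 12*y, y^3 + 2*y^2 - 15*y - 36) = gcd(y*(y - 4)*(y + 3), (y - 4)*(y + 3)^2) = y^2 - y - 12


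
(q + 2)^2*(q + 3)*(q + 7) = q^4 + 14*q^3 + 65*q^2 + 124*q + 84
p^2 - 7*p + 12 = (p - 4)*(p - 3)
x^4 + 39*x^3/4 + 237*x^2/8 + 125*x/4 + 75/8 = (x + 1/2)*(x + 5/4)*(x + 3)*(x + 5)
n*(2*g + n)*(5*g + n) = 10*g^2*n + 7*g*n^2 + n^3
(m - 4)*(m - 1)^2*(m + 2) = m^4 - 4*m^3 - 3*m^2 + 14*m - 8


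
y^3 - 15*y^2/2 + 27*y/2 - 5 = (y - 5)*(y - 2)*(y - 1/2)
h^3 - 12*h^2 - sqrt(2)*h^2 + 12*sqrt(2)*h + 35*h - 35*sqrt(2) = (h - 7)*(h - 5)*(h - sqrt(2))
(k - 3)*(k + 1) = k^2 - 2*k - 3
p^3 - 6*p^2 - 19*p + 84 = (p - 7)*(p - 3)*(p + 4)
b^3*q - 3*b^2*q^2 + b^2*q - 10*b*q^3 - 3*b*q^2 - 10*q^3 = (b - 5*q)*(b + 2*q)*(b*q + q)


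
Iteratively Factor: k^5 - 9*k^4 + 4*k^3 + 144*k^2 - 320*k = (k - 4)*(k^4 - 5*k^3 - 16*k^2 + 80*k) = k*(k - 4)*(k^3 - 5*k^2 - 16*k + 80) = k*(k - 4)^2*(k^2 - k - 20) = k*(k - 4)^2*(k + 4)*(k - 5)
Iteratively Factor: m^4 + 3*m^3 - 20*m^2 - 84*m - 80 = (m + 2)*(m^3 + m^2 - 22*m - 40) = (m - 5)*(m + 2)*(m^2 + 6*m + 8) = (m - 5)*(m + 2)^2*(m + 4)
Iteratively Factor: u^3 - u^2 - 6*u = (u - 3)*(u^2 + 2*u) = (u - 3)*(u + 2)*(u)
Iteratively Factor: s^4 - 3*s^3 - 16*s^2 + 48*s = (s - 4)*(s^3 + s^2 - 12*s) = (s - 4)*(s - 3)*(s^2 + 4*s) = (s - 4)*(s - 3)*(s + 4)*(s)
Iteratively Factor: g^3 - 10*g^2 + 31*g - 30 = (g - 2)*(g^2 - 8*g + 15) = (g - 3)*(g - 2)*(g - 5)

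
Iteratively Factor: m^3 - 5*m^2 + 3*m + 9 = (m - 3)*(m^2 - 2*m - 3) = (m - 3)^2*(m + 1)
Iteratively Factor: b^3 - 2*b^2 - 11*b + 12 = (b - 4)*(b^2 + 2*b - 3) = (b - 4)*(b - 1)*(b + 3)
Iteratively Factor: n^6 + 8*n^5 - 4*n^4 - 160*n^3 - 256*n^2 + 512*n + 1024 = (n + 4)*(n^5 + 4*n^4 - 20*n^3 - 80*n^2 + 64*n + 256) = (n + 2)*(n + 4)*(n^4 + 2*n^3 - 24*n^2 - 32*n + 128) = (n - 4)*(n + 2)*(n + 4)*(n^3 + 6*n^2 - 32) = (n - 4)*(n + 2)*(n + 4)^2*(n^2 + 2*n - 8) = (n - 4)*(n - 2)*(n + 2)*(n + 4)^2*(n + 4)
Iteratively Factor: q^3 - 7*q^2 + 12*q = (q - 3)*(q^2 - 4*q) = (q - 4)*(q - 3)*(q)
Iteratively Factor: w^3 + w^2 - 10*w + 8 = (w - 1)*(w^2 + 2*w - 8) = (w - 2)*(w - 1)*(w + 4)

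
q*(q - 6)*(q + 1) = q^3 - 5*q^2 - 6*q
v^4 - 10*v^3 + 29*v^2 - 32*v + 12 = (v - 6)*(v - 2)*(v - 1)^2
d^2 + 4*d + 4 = (d + 2)^2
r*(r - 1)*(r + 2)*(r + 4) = r^4 + 5*r^3 + 2*r^2 - 8*r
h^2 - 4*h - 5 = (h - 5)*(h + 1)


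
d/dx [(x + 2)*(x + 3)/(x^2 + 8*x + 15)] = 3/(x^2 + 10*x + 25)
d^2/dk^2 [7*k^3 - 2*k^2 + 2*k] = 42*k - 4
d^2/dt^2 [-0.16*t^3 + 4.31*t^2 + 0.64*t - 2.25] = 8.62 - 0.96*t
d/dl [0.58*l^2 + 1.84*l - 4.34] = 1.16*l + 1.84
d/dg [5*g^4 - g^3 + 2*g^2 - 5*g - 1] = 20*g^3 - 3*g^2 + 4*g - 5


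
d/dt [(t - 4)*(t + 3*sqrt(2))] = 2*t - 4 + 3*sqrt(2)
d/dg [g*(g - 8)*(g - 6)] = 3*g^2 - 28*g + 48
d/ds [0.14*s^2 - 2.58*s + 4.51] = 0.28*s - 2.58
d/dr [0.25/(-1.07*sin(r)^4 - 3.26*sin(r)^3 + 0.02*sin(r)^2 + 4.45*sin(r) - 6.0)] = (1.07*sin(r)^3 + 2.445*sin(r)^2 - 0.01*sin(r) - 1.1125)*cos(r)/(1.07*sin(r)^4 + 3.26*sin(r)^3 - 0.02*sin(r)^2 - 4.45*sin(r) + 6.0)^2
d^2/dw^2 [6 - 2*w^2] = -4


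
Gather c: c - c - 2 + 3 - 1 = 0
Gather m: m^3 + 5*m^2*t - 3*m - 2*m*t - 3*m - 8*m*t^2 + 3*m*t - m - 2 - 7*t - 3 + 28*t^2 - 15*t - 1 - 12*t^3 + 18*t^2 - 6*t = m^3 + 5*m^2*t + m*(-8*t^2 + t - 7) - 12*t^3 + 46*t^2 - 28*t - 6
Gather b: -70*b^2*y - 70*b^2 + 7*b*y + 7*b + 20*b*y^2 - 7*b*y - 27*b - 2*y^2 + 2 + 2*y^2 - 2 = b^2*(-70*y - 70) + b*(20*y^2 - 20)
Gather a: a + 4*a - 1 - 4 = 5*a - 5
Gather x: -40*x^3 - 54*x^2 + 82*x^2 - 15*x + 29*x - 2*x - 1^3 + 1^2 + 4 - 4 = -40*x^3 + 28*x^2 + 12*x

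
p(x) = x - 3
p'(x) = 1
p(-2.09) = -5.09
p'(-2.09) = 1.00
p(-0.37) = -3.37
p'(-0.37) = 1.00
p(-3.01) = -6.01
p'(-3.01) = 1.00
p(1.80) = -1.20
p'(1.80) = 1.00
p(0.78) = -2.22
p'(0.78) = 1.00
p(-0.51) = -3.51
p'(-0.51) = 1.00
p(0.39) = -2.61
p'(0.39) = 1.00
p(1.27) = -1.73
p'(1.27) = 1.00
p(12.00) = 9.00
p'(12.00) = 1.00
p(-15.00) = -18.00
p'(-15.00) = 1.00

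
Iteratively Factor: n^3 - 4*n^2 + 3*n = (n - 3)*(n^2 - n) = (n - 3)*(n - 1)*(n)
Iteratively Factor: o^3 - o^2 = (o)*(o^2 - o) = o*(o - 1)*(o)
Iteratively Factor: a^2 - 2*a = (a)*(a - 2)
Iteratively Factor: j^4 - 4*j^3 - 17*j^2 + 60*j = (j + 4)*(j^3 - 8*j^2 + 15*j) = (j - 5)*(j + 4)*(j^2 - 3*j) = j*(j - 5)*(j + 4)*(j - 3)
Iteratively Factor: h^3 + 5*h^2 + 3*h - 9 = (h - 1)*(h^2 + 6*h + 9) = (h - 1)*(h + 3)*(h + 3)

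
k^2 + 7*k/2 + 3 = (k + 3/2)*(k + 2)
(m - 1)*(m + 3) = m^2 + 2*m - 3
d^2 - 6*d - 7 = (d - 7)*(d + 1)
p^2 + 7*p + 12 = (p + 3)*(p + 4)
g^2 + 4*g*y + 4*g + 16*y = (g + 4)*(g + 4*y)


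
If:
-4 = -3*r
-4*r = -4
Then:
No Solution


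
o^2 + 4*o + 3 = (o + 1)*(o + 3)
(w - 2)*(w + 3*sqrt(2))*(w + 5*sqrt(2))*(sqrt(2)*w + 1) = sqrt(2)*w^4 - 2*sqrt(2)*w^3 + 17*w^3 - 34*w^2 + 38*sqrt(2)*w^2 - 76*sqrt(2)*w + 30*w - 60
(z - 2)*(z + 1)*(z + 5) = z^3 + 4*z^2 - 7*z - 10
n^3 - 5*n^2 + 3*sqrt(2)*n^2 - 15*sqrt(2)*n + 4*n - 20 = (n - 5)*(n + sqrt(2))*(n + 2*sqrt(2))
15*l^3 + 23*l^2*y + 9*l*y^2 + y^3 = (l + y)*(3*l + y)*(5*l + y)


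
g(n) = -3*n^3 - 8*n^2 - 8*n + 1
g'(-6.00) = -236.00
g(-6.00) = 409.00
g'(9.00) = -881.00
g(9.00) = -2906.00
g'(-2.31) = -19.06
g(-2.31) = 13.77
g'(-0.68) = -1.28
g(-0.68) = 3.68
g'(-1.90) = -10.09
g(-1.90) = 7.90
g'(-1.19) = -1.70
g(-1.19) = 4.25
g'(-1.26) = -2.13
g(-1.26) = 4.38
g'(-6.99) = -335.90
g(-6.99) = 690.64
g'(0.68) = -23.04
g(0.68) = -9.08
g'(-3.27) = -51.92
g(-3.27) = 46.51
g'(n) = -9*n^2 - 16*n - 8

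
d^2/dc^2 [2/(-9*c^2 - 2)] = 36*(2 - 27*c^2)/(9*c^2 + 2)^3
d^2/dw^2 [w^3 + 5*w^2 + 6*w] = 6*w + 10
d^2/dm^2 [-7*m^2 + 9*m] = -14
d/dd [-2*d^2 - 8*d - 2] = -4*d - 8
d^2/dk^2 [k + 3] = 0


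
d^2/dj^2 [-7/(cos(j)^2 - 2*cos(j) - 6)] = 7*(-8*sin(j)^4 + 60*sin(j)^2 + 9*cos(j) + 3*cos(3*j) - 12)/(2*(sin(j)^2 + 2*cos(j) + 5)^3)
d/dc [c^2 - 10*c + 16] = 2*c - 10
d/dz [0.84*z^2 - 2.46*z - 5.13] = 1.68*z - 2.46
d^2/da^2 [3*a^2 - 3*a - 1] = 6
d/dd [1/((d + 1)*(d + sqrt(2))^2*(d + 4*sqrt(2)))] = (-(d + 1)*(d + sqrt(2)) - 2*(d + 1)*(d + 4*sqrt(2)) - (d + sqrt(2))*(d + 4*sqrt(2)))/((d + 1)^2*(d + sqrt(2))^3*(d + 4*sqrt(2))^2)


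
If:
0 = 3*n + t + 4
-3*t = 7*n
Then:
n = -6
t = 14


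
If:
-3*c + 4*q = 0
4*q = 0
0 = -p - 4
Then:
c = 0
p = -4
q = 0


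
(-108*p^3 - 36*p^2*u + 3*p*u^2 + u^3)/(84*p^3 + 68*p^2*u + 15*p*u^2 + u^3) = (-18*p^2 - 3*p*u + u^2)/(14*p^2 + 9*p*u + u^2)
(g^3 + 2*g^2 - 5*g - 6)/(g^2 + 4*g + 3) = g - 2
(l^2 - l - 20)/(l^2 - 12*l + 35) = (l + 4)/(l - 7)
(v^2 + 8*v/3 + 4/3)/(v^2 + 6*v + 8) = (v + 2/3)/(v + 4)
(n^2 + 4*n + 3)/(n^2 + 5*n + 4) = (n + 3)/(n + 4)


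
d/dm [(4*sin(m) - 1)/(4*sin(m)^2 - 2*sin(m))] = (-8*cos(m) + 4/tan(m) - cos(m)/sin(m)^2)/(2*(2*sin(m) - 1)^2)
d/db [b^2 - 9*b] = 2*b - 9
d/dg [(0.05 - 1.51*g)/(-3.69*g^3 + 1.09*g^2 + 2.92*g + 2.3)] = (-11.1438*g^3 + 2.1994*g^2 - 0.109*g - 3.619)/(13.6161*g^6 - 8.0442*g^5 - 20.3615*g^4 - 10.6084*g^3 + 13.5404*g^2 + 13.432*g + 5.29)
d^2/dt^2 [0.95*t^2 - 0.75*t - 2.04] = 1.90000000000000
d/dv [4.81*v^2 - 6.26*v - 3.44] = 9.62*v - 6.26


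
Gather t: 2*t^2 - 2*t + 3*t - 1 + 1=2*t^2 + t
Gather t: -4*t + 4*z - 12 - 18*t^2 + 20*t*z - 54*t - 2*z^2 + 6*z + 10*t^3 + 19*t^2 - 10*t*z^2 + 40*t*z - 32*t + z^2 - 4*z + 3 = 10*t^3 + t^2 + t*(-10*z^2 + 60*z - 90) - z^2 + 6*z - 9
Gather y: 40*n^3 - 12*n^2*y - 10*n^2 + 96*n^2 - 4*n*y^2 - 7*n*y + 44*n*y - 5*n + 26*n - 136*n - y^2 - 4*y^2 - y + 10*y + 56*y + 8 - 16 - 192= 40*n^3 + 86*n^2 - 115*n + y^2*(-4*n - 5) + y*(-12*n^2 + 37*n + 65) - 200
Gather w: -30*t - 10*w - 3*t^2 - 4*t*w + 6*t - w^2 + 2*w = -3*t^2 - 24*t - w^2 + w*(-4*t - 8)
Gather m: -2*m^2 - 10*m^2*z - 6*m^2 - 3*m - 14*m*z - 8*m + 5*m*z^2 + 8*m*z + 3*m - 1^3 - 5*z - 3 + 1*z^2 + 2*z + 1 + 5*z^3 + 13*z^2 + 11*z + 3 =m^2*(-10*z - 8) + m*(5*z^2 - 6*z - 8) + 5*z^3 + 14*z^2 + 8*z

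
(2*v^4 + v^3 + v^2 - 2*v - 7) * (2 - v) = -2*v^5 + 3*v^4 + v^3 + 4*v^2 + 3*v - 14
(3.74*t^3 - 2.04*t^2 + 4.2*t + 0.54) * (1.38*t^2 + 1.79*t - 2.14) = 5.1612*t^5 + 3.8794*t^4 - 5.8592*t^3 + 12.6288*t^2 - 8.0214*t - 1.1556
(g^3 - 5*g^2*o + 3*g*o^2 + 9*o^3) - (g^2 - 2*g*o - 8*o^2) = g^3 - 5*g^2*o - g^2 + 3*g*o^2 + 2*g*o + 9*o^3 + 8*o^2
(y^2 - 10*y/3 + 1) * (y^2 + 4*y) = y^4 + 2*y^3/3 - 37*y^2/3 + 4*y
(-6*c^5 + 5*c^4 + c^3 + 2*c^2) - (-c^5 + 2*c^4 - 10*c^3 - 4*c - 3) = -5*c^5 + 3*c^4 + 11*c^3 + 2*c^2 + 4*c + 3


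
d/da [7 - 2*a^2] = -4*a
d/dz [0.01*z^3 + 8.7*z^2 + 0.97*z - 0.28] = 0.03*z^2 + 17.4*z + 0.97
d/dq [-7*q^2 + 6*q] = 6 - 14*q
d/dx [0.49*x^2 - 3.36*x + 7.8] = 0.98*x - 3.36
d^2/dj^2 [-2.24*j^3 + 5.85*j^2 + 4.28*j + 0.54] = 11.7 - 13.44*j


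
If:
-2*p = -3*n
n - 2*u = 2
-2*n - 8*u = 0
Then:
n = 4/3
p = 2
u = -1/3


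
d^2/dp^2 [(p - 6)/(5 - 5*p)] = 2/(p - 1)^3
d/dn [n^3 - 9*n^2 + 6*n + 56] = 3*n^2 - 18*n + 6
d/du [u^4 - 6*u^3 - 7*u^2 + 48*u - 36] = 4*u^3 - 18*u^2 - 14*u + 48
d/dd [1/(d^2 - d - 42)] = (1 - 2*d)/(-d^2 + d + 42)^2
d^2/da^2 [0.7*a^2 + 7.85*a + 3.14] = 1.40000000000000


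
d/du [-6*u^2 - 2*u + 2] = -12*u - 2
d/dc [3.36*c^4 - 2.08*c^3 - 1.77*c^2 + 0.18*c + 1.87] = 13.44*c^3 - 6.24*c^2 - 3.54*c + 0.18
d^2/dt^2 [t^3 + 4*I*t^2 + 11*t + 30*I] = 6*t + 8*I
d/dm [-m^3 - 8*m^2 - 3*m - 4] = -3*m^2 - 16*m - 3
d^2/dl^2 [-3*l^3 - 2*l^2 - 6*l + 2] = -18*l - 4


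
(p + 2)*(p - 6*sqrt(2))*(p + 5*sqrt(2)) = p^3 - sqrt(2)*p^2 + 2*p^2 - 60*p - 2*sqrt(2)*p - 120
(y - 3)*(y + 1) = y^2 - 2*y - 3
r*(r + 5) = r^2 + 5*r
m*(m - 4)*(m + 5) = m^3 + m^2 - 20*m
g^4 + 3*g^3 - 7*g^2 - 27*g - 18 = (g - 3)*(g + 1)*(g + 2)*(g + 3)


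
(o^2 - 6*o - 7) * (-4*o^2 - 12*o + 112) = -4*o^4 + 12*o^3 + 212*o^2 - 588*o - 784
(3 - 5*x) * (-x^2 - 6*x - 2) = 5*x^3 + 27*x^2 - 8*x - 6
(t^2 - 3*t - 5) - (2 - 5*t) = t^2 + 2*t - 7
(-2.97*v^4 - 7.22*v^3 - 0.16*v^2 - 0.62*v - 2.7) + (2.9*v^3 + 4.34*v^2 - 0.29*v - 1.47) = -2.97*v^4 - 4.32*v^3 + 4.18*v^2 - 0.91*v - 4.17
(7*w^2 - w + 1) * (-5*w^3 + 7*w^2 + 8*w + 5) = -35*w^5 + 54*w^4 + 44*w^3 + 34*w^2 + 3*w + 5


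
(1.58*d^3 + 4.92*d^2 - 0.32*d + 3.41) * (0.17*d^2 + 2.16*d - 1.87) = 0.2686*d^5 + 4.2492*d^4 + 7.6182*d^3 - 9.3119*d^2 + 7.964*d - 6.3767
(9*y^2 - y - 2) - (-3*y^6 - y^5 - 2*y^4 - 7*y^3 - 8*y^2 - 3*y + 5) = 3*y^6 + y^5 + 2*y^4 + 7*y^3 + 17*y^2 + 2*y - 7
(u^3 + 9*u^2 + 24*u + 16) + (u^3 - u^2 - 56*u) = 2*u^3 + 8*u^2 - 32*u + 16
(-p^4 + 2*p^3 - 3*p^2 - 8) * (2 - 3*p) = 3*p^5 - 8*p^4 + 13*p^3 - 6*p^2 + 24*p - 16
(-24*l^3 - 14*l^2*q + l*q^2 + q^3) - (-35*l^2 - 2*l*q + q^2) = -24*l^3 - 14*l^2*q + 35*l^2 + l*q^2 + 2*l*q + q^3 - q^2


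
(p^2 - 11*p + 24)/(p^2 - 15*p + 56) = (p - 3)/(p - 7)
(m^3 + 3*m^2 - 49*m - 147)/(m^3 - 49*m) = (m + 3)/m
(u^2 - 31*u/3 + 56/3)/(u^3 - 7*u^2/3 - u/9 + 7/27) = 9*(u - 8)/(9*u^2 - 1)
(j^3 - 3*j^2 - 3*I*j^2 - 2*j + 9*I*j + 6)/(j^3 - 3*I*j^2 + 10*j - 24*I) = (j^2 - j*(3 + I) + 3*I)/(j^2 - I*j + 12)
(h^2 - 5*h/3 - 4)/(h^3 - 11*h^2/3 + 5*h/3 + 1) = (3*h + 4)/(3*h^2 - 2*h - 1)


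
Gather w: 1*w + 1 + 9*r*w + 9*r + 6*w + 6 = 9*r + w*(9*r + 7) + 7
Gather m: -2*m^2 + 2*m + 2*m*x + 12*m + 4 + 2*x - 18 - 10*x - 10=-2*m^2 + m*(2*x + 14) - 8*x - 24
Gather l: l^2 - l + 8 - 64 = l^2 - l - 56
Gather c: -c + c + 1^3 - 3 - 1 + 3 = 0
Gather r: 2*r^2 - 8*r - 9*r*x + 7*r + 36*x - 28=2*r^2 + r*(-9*x - 1) + 36*x - 28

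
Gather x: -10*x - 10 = -10*x - 10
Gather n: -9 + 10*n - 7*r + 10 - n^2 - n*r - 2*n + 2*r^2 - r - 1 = -n^2 + n*(8 - r) + 2*r^2 - 8*r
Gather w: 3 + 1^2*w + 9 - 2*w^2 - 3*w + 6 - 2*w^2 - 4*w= -4*w^2 - 6*w + 18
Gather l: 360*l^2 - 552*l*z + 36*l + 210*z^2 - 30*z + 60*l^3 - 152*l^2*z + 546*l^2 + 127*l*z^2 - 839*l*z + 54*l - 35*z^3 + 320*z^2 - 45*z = 60*l^3 + l^2*(906 - 152*z) + l*(127*z^2 - 1391*z + 90) - 35*z^3 + 530*z^2 - 75*z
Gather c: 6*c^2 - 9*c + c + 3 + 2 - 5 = 6*c^2 - 8*c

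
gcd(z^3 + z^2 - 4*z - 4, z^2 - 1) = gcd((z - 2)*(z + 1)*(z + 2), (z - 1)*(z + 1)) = z + 1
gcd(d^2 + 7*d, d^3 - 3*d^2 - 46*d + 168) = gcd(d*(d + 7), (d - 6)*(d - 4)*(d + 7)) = d + 7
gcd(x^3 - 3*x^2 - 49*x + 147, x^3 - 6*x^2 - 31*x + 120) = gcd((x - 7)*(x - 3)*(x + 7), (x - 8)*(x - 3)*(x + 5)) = x - 3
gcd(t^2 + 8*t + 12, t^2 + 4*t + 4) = t + 2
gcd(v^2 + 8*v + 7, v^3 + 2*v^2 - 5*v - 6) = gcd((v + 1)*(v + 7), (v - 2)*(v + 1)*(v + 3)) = v + 1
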